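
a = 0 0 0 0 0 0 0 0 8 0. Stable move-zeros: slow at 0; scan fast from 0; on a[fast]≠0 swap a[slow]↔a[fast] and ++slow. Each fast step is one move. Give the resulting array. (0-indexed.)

slow=0 fast=0: a[fast]=0, fast++
slow=0 fast=1: a[fast]=0, fast++
slow=0 fast=2: a[fast]=0, fast++
slow=0 fast=3: a[fast]=0, fast++
slow=0 fast=4: a[fast]=0, fast++
slow=0 fast=5: a[fast]=0, fast++
slow=0 fast=6: a[fast]=0, fast++
slow=0 fast=7: a[fast]=0, fast++
slow=0 fast=8: a[fast]=8≠0 swap→a[0]=8, slow++,fast++
slow=1 fast=9: a[fast]=0, fast++

[8, 0, 0, 0, 0, 0, 0, 0, 0, 0]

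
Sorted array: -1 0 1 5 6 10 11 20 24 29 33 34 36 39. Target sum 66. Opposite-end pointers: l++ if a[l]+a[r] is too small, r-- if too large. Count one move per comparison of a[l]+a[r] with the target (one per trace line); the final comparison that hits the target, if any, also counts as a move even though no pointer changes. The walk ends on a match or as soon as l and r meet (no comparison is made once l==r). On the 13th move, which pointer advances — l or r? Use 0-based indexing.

r

l=0 r=13: -1+39=38 <66, l++
l=1 r=13: 0+39=39 <66, l++
l=2 r=13: 1+39=40 <66, l++
l=3 r=13: 5+39=44 <66, l++
l=4 r=13: 6+39=45 <66, l++
l=5 r=13: 10+39=49 <66, l++
l=6 r=13: 11+39=50 <66, l++
l=7 r=13: 20+39=59 <66, l++
l=8 r=13: 24+39=63 <66, l++
l=9 r=13: 29+39=68 >66, r--
l=9 r=12: 29+36=65 <66, l++
l=10 r=12: 33+36=69 >66, r--
l=10 r=11: 33+34=67 >66, r--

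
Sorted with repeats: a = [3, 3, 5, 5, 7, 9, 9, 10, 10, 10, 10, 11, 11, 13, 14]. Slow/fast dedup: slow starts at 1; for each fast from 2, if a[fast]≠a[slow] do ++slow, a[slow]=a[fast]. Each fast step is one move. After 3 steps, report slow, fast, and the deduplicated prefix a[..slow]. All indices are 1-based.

slow=2, fast=5, prefix=[3, 5]

(s=1,f=2) a[fast]=3=a[slow] dup → fast++
(s=1,f=3) a[fast]=5≠a[slow]=3 write a[2]=5 → slow++,fast++
(s=2,f=4) a[fast]=5=a[slow] dup → fast++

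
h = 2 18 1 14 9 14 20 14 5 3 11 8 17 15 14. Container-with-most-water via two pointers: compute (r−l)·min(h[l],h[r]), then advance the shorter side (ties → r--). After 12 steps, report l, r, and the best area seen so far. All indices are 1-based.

[1,15] min(2,14)*14=28 best=28 * → l++
[2,15] min(18,14)*13=182 best=182 * → r--
[2,14] min(18,15)*12=180 best=182 → r--
[2,13] min(18,17)*11=187 best=187 * → r--
[2,12] min(18,8)*10=80 best=187 → r--
[2,11] min(18,11)*9=99 best=187 → r--
[2,10] min(18,3)*8=24 best=187 → r--
[2,9] min(18,5)*7=35 best=187 → r--
[2,8] min(18,14)*6=84 best=187 → r--
[2,7] min(18,20)*5=90 best=187 → l++
[3,7] min(1,20)*4=4 best=187 → l++
[4,7] min(14,20)*3=42 best=187 → l++

l=5, r=7, best area=187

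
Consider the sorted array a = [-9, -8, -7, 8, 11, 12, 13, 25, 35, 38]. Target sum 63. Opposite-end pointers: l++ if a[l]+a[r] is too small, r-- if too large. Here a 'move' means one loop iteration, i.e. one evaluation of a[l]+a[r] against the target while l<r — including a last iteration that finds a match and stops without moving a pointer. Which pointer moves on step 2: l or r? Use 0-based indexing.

[0,9] -9+38=29 <63 → l++
[1,9] -8+38=30 <63 → l++

l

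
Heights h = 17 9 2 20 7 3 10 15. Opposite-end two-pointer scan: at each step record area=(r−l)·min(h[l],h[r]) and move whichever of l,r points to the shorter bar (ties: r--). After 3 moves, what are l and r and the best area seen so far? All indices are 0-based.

l=0, r=4, best area=105

l=0 r=7: min(17,15)*7=105 best=105 *, r--
l=0 r=6: min(17,10)*6=60 best=105, r--
l=0 r=5: min(17,3)*5=15 best=105, r--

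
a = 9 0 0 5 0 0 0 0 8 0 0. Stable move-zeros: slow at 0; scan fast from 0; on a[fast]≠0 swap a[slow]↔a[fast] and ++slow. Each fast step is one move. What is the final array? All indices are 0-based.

slow=0 fast=0: a[fast]=9≠0 swap→a[0]=9, slow++,fast++
slow=1 fast=1: a[fast]=0, fast++
slow=1 fast=2: a[fast]=0, fast++
slow=1 fast=3: a[fast]=5≠0 swap→a[1]=5, slow++,fast++
slow=2 fast=4: a[fast]=0, fast++
slow=2 fast=5: a[fast]=0, fast++
slow=2 fast=6: a[fast]=0, fast++
slow=2 fast=7: a[fast]=0, fast++
slow=2 fast=8: a[fast]=8≠0 swap→a[2]=8, slow++,fast++
slow=3 fast=9: a[fast]=0, fast++
slow=3 fast=10: a[fast]=0, fast++

[9, 5, 8, 0, 0, 0, 0, 0, 0, 0, 0]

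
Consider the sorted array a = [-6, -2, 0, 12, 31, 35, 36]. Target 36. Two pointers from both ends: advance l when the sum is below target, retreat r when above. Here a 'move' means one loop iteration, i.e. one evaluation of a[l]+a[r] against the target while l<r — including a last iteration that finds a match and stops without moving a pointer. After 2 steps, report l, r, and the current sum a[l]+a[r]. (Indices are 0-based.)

[0,6] -6+36=30 <36 → l++
[1,6] -2+36=34 <36 → l++

l=2, r=6, sum=36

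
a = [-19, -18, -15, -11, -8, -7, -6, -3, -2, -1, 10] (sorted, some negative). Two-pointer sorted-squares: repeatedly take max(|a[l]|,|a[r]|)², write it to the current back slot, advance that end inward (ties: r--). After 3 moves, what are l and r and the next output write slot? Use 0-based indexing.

l=3, r=10, next write slot=7

l=0 r=10: |-19|>|10| out[10]=361, l++
l=1 r=10: |-18|>|10| out[9]=324, l++
l=2 r=10: |-15|>|10| out[8]=225, l++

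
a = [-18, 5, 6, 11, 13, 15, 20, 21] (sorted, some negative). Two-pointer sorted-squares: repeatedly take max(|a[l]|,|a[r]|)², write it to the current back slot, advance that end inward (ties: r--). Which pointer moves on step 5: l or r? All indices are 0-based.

r

[0,7] |-18|<=|21| out[7]=441 → r--
[0,6] |-18|<=|20| out[6]=400 → r--
[0,5] |-18|>|15| out[5]=324 → l++
[1,5] |5|<=|15| out[4]=225 → r--
[1,4] |5|<=|13| out[3]=169 → r--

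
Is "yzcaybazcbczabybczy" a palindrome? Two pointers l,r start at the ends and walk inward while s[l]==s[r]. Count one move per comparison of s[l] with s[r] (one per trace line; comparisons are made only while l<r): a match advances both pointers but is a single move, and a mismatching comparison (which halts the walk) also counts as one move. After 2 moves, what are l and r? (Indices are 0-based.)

l=2, r=16

[0,18] 'y'=='y' → l++,r--
[1,17] 'z'=='z' → l++,r--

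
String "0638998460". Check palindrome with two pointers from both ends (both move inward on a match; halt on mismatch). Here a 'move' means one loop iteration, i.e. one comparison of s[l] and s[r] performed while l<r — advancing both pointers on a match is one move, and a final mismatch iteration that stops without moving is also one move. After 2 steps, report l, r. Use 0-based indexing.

l=0 r=9: '0'=='0', l++,r--
l=1 r=8: '6'=='6', l++,r--

l=2, r=7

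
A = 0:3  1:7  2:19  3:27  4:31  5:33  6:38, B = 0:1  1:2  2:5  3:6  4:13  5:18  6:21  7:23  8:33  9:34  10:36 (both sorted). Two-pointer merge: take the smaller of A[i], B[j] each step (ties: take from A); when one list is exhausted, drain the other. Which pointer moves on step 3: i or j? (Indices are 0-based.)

[i=0,j=0] A[i]=3>B[j]=1 take 1 → j++
[i=0,j=1] A[i]=3>B[j]=2 take 2 → j++
[i=0,j=2] A[i]=3<=B[j]=5 take 3 → i++

i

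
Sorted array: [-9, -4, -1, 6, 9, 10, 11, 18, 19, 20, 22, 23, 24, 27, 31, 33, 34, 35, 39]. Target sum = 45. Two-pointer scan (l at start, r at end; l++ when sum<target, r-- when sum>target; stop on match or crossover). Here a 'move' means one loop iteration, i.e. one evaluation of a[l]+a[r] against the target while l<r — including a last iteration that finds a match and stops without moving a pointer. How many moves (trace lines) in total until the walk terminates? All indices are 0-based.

[0,18] -9+39=30 <45 → l++
[1,18] -4+39=35 <45 → l++
[2,18] -1+39=38 <45 → l++
[3,18] 6+39=45 → found

4 moves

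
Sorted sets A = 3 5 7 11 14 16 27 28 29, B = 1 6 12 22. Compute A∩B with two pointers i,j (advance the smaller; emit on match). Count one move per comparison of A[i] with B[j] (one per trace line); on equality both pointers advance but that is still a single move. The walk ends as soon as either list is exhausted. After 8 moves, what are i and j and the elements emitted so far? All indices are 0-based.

i=0 j=0: 3>1, j++
i=0 j=1: 3<6, i++
i=1 j=1: 5<6, i++
i=2 j=1: 7>6, j++
i=2 j=2: 7<12, i++
i=3 j=2: 11<12, i++
i=4 j=2: 14>12, j++
i=4 j=3: 14<22, i++

i=5, j=3, emitted=[]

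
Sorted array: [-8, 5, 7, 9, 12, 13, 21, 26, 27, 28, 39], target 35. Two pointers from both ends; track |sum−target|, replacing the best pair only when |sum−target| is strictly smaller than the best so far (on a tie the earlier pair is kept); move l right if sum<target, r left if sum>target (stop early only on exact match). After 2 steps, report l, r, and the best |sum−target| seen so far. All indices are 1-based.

l=1 r=11: -8+39=31 d=4 *, l++
l=2 r=11: 5+39=44 d=9, r--

l=2, r=10, best |Δ|=4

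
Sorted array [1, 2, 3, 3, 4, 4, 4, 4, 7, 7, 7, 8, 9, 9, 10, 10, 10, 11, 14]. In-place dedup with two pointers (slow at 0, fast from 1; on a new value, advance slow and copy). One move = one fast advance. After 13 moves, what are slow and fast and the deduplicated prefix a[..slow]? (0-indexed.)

(s=0,f=1) a[fast]=2≠a[slow]=1 write a[1]=2 → slow++,fast++
(s=1,f=2) a[fast]=3≠a[slow]=2 write a[2]=3 → slow++,fast++
(s=2,f=3) a[fast]=3=a[slow] dup → fast++
(s=2,f=4) a[fast]=4≠a[slow]=3 write a[3]=4 → slow++,fast++
(s=3,f=5) a[fast]=4=a[slow] dup → fast++
(s=3,f=6) a[fast]=4=a[slow] dup → fast++
(s=3,f=7) a[fast]=4=a[slow] dup → fast++
(s=3,f=8) a[fast]=7≠a[slow]=4 write a[4]=7 → slow++,fast++
(s=4,f=9) a[fast]=7=a[slow] dup → fast++
(s=4,f=10) a[fast]=7=a[slow] dup → fast++
(s=4,f=11) a[fast]=8≠a[slow]=7 write a[5]=8 → slow++,fast++
(s=5,f=12) a[fast]=9≠a[slow]=8 write a[6]=9 → slow++,fast++
(s=6,f=13) a[fast]=9=a[slow] dup → fast++

slow=6, fast=14, prefix=[1, 2, 3, 4, 7, 8, 9]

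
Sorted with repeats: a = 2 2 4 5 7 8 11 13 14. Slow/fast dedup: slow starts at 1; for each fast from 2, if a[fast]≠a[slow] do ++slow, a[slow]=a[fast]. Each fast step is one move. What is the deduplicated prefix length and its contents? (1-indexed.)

length 8; prefix = [2, 4, 5, 7, 8, 11, 13, 14]

slow=1 fast=2: a[fast]=2=a[slow] dup, fast++
slow=1 fast=3: a[fast]=4≠a[slow]=2 write a[2]=4, slow++,fast++
slow=2 fast=4: a[fast]=5≠a[slow]=4 write a[3]=5, slow++,fast++
slow=3 fast=5: a[fast]=7≠a[slow]=5 write a[4]=7, slow++,fast++
slow=4 fast=6: a[fast]=8≠a[slow]=7 write a[5]=8, slow++,fast++
slow=5 fast=7: a[fast]=11≠a[slow]=8 write a[6]=11, slow++,fast++
slow=6 fast=8: a[fast]=13≠a[slow]=11 write a[7]=13, slow++,fast++
slow=7 fast=9: a[fast]=14≠a[slow]=13 write a[8]=14, slow++,fast++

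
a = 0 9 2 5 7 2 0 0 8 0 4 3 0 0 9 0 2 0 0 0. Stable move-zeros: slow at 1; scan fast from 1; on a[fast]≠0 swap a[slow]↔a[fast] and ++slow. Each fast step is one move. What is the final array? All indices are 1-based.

[9, 2, 5, 7, 2, 8, 4, 3, 9, 2, 0, 0, 0, 0, 0, 0, 0, 0, 0, 0]

slow=1 fast=1: a[fast]=0, fast++
slow=1 fast=2: a[fast]=9≠0 swap→a[1]=9, slow++,fast++
slow=2 fast=3: a[fast]=2≠0 swap→a[2]=2, slow++,fast++
slow=3 fast=4: a[fast]=5≠0 swap→a[3]=5, slow++,fast++
slow=4 fast=5: a[fast]=7≠0 swap→a[4]=7, slow++,fast++
slow=5 fast=6: a[fast]=2≠0 swap→a[5]=2, slow++,fast++
slow=6 fast=7: a[fast]=0, fast++
slow=6 fast=8: a[fast]=0, fast++
slow=6 fast=9: a[fast]=8≠0 swap→a[6]=8, slow++,fast++
slow=7 fast=10: a[fast]=0, fast++
slow=7 fast=11: a[fast]=4≠0 swap→a[7]=4, slow++,fast++
slow=8 fast=12: a[fast]=3≠0 swap→a[8]=3, slow++,fast++
slow=9 fast=13: a[fast]=0, fast++
slow=9 fast=14: a[fast]=0, fast++
slow=9 fast=15: a[fast]=9≠0 swap→a[9]=9, slow++,fast++
slow=10 fast=16: a[fast]=0, fast++
slow=10 fast=17: a[fast]=2≠0 swap→a[10]=2, slow++,fast++
slow=11 fast=18: a[fast]=0, fast++
slow=11 fast=19: a[fast]=0, fast++
slow=11 fast=20: a[fast]=0, fast++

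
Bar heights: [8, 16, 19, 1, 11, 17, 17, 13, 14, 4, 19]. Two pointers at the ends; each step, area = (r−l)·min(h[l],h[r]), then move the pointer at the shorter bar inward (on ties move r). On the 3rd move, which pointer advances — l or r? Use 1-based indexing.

l=1 r=11: min(8,19)*10=80 best=80 *, l++
l=2 r=11: min(16,19)*9=144 best=144 *, l++
l=3 r=11: min(19,19)*8=152 best=152 *, r--

r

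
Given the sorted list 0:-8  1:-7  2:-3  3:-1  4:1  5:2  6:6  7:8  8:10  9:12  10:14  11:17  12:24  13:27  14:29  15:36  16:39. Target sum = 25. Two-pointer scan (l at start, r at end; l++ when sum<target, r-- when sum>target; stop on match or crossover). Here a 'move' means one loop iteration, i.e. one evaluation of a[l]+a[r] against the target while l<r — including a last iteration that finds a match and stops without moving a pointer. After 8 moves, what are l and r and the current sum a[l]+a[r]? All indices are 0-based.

l=0 r=16: -8+39=31 >25, r--
l=0 r=15: -8+36=28 >25, r--
l=0 r=14: -8+29=21 <25, l++
l=1 r=14: -7+29=22 <25, l++
l=2 r=14: -3+29=26 >25, r--
l=2 r=13: -3+27=24 <25, l++
l=3 r=13: -1+27=26 >25, r--
l=3 r=12: -1+24=23 <25, l++

l=4, r=12, sum=25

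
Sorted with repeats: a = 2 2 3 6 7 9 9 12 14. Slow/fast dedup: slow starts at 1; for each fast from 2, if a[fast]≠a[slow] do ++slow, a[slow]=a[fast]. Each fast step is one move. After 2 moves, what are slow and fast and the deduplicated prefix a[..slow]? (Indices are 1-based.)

slow=2, fast=4, prefix=[2, 3]

(s=1,f=2) a[fast]=2=a[slow] dup → fast++
(s=1,f=3) a[fast]=3≠a[slow]=2 write a[2]=3 → slow++,fast++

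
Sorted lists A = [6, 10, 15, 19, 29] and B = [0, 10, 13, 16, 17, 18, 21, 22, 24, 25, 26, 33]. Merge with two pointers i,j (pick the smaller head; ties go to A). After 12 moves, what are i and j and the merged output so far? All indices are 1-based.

i=1 j=1: A[i]=6>B[j]=0 take 0, j++
i=1 j=2: A[i]=6<=B[j]=10 take 6, i++
i=2 j=2: A[i]=10<=B[j]=10 take 10, i++
i=3 j=2: A[i]=15>B[j]=10 take 10, j++
i=3 j=3: A[i]=15>B[j]=13 take 13, j++
i=3 j=4: A[i]=15<=B[j]=16 take 15, i++
i=4 j=4: A[i]=19>B[j]=16 take 16, j++
i=4 j=5: A[i]=19>B[j]=17 take 17, j++
i=4 j=6: A[i]=19>B[j]=18 take 18, j++
i=4 j=7: A[i]=19<=B[j]=21 take 19, i++
i=5 j=7: A[i]=29>B[j]=21 take 21, j++
i=5 j=8: A[i]=29>B[j]=22 take 22, j++

i=5, j=9, merged so far=[0, 6, 10, 10, 13, 15, 16, 17, 18, 19, 21, 22]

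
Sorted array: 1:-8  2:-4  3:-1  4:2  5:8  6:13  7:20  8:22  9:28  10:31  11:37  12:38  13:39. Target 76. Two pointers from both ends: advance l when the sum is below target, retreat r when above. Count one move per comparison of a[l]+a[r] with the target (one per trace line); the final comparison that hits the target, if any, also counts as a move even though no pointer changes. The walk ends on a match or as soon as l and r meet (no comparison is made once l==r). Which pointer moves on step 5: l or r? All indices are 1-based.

l=1 r=13: -8+39=31 <76, l++
l=2 r=13: -4+39=35 <76, l++
l=3 r=13: -1+39=38 <76, l++
l=4 r=13: 2+39=41 <76, l++
l=5 r=13: 8+39=47 <76, l++

l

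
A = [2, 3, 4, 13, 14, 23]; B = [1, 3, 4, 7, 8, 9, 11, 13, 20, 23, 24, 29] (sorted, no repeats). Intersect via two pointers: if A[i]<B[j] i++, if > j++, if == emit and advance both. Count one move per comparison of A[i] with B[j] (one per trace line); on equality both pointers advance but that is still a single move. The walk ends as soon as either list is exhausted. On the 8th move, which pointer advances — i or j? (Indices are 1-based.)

[i=1,j=1] 2>1 → j++
[i=1,j=2] 2<3 → i++
[i=2,j=2] 3==3 emit → i++,j++
[i=3,j=3] 4==4 emit → i++,j++
[i=4,j=4] 13>7 → j++
[i=4,j=5] 13>8 → j++
[i=4,j=6] 13>9 → j++
[i=4,j=7] 13>11 → j++

j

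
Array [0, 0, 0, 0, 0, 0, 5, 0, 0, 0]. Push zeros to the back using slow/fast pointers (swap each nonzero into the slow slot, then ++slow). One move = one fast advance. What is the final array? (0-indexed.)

(s=0,f=0) a[fast]=0 → fast++
(s=0,f=1) a[fast]=0 → fast++
(s=0,f=2) a[fast]=0 → fast++
(s=0,f=3) a[fast]=0 → fast++
(s=0,f=4) a[fast]=0 → fast++
(s=0,f=5) a[fast]=0 → fast++
(s=0,f=6) a[fast]=5≠0 swap→a[0]=5 → slow++,fast++
(s=1,f=7) a[fast]=0 → fast++
(s=1,f=8) a[fast]=0 → fast++
(s=1,f=9) a[fast]=0 → fast++

[5, 0, 0, 0, 0, 0, 0, 0, 0, 0]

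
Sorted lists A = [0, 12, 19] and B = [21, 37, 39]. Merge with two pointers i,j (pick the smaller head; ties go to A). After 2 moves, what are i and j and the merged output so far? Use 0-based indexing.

i=2, j=0, merged so far=[0, 12]

[i=0,j=0] A[i]=0<=B[j]=21 take 0 → i++
[i=1,j=0] A[i]=12<=B[j]=21 take 12 → i++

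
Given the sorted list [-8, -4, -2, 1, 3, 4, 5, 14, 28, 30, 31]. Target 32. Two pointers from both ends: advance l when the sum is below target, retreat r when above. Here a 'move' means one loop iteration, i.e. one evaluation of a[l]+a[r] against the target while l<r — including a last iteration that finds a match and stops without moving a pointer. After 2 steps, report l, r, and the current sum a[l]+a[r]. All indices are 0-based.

l=0 r=10: -8+31=23 <32, l++
l=1 r=10: -4+31=27 <32, l++

l=2, r=10, sum=29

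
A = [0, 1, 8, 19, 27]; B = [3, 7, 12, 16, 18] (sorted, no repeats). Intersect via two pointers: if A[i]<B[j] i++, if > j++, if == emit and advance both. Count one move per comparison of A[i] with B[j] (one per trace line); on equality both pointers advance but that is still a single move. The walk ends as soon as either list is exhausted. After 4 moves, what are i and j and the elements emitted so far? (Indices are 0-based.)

[i=0,j=0] 0<3 → i++
[i=1,j=0] 1<3 → i++
[i=2,j=0] 8>3 → j++
[i=2,j=1] 8>7 → j++

i=2, j=2, emitted=[]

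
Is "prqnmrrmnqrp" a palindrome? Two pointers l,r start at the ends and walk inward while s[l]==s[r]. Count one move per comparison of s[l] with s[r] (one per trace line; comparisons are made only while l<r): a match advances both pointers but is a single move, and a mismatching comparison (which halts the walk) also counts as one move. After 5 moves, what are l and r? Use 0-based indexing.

[0,11] 'p'=='p' → l++,r--
[1,10] 'r'=='r' → l++,r--
[2,9] 'q'=='q' → l++,r--
[3,8] 'n'=='n' → l++,r--
[4,7] 'm'=='m' → l++,r--

l=5, r=6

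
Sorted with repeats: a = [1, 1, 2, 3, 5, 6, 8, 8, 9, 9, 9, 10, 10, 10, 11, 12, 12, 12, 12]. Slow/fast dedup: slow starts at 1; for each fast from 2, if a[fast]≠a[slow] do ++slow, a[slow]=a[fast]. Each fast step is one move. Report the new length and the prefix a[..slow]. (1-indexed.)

slow=1 fast=2: a[fast]=1=a[slow] dup, fast++
slow=1 fast=3: a[fast]=2≠a[slow]=1 write a[2]=2, slow++,fast++
slow=2 fast=4: a[fast]=3≠a[slow]=2 write a[3]=3, slow++,fast++
slow=3 fast=5: a[fast]=5≠a[slow]=3 write a[4]=5, slow++,fast++
slow=4 fast=6: a[fast]=6≠a[slow]=5 write a[5]=6, slow++,fast++
slow=5 fast=7: a[fast]=8≠a[slow]=6 write a[6]=8, slow++,fast++
slow=6 fast=8: a[fast]=8=a[slow] dup, fast++
slow=6 fast=9: a[fast]=9≠a[slow]=8 write a[7]=9, slow++,fast++
slow=7 fast=10: a[fast]=9=a[slow] dup, fast++
slow=7 fast=11: a[fast]=9=a[slow] dup, fast++
slow=7 fast=12: a[fast]=10≠a[slow]=9 write a[8]=10, slow++,fast++
slow=8 fast=13: a[fast]=10=a[slow] dup, fast++
slow=8 fast=14: a[fast]=10=a[slow] dup, fast++
slow=8 fast=15: a[fast]=11≠a[slow]=10 write a[9]=11, slow++,fast++
slow=9 fast=16: a[fast]=12≠a[slow]=11 write a[10]=12, slow++,fast++
slow=10 fast=17: a[fast]=12=a[slow] dup, fast++
slow=10 fast=18: a[fast]=12=a[slow] dup, fast++
slow=10 fast=19: a[fast]=12=a[slow] dup, fast++

length 10; prefix = [1, 2, 3, 5, 6, 8, 9, 10, 11, 12]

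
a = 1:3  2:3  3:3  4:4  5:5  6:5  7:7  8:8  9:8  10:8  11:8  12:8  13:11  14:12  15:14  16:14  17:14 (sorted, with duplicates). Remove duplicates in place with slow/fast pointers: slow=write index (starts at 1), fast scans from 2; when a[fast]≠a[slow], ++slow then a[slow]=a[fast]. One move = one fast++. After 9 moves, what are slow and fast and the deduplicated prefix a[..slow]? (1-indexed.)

slow=5, fast=11, prefix=[3, 4, 5, 7, 8]

slow=1 fast=2: a[fast]=3=a[slow] dup, fast++
slow=1 fast=3: a[fast]=3=a[slow] dup, fast++
slow=1 fast=4: a[fast]=4≠a[slow]=3 write a[2]=4, slow++,fast++
slow=2 fast=5: a[fast]=5≠a[slow]=4 write a[3]=5, slow++,fast++
slow=3 fast=6: a[fast]=5=a[slow] dup, fast++
slow=3 fast=7: a[fast]=7≠a[slow]=5 write a[4]=7, slow++,fast++
slow=4 fast=8: a[fast]=8≠a[slow]=7 write a[5]=8, slow++,fast++
slow=5 fast=9: a[fast]=8=a[slow] dup, fast++
slow=5 fast=10: a[fast]=8=a[slow] dup, fast++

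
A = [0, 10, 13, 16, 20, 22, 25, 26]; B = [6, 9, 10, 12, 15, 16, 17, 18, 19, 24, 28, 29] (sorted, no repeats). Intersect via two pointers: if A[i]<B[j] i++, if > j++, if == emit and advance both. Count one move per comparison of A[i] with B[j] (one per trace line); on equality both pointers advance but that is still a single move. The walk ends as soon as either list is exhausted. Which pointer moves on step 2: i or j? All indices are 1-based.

[i=1,j=1] 0<6 → i++
[i=2,j=1] 10>6 → j++

j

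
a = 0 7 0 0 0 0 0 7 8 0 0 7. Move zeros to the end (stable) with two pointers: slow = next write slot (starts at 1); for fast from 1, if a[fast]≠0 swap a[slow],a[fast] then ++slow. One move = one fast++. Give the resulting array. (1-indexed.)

slow=1 fast=1: a[fast]=0, fast++
slow=1 fast=2: a[fast]=7≠0 swap→a[1]=7, slow++,fast++
slow=2 fast=3: a[fast]=0, fast++
slow=2 fast=4: a[fast]=0, fast++
slow=2 fast=5: a[fast]=0, fast++
slow=2 fast=6: a[fast]=0, fast++
slow=2 fast=7: a[fast]=0, fast++
slow=2 fast=8: a[fast]=7≠0 swap→a[2]=7, slow++,fast++
slow=3 fast=9: a[fast]=8≠0 swap→a[3]=8, slow++,fast++
slow=4 fast=10: a[fast]=0, fast++
slow=4 fast=11: a[fast]=0, fast++
slow=4 fast=12: a[fast]=7≠0 swap→a[4]=7, slow++,fast++

[7, 7, 8, 7, 0, 0, 0, 0, 0, 0, 0, 0]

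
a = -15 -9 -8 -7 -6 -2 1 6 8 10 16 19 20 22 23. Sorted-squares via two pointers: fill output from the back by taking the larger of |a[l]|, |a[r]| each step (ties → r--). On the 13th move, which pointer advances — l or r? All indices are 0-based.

l

l=0 r=14: |-15|<=|23| out[14]=529, r--
l=0 r=13: |-15|<=|22| out[13]=484, r--
l=0 r=12: |-15|<=|20| out[12]=400, r--
l=0 r=11: |-15|<=|19| out[11]=361, r--
l=0 r=10: |-15|<=|16| out[10]=256, r--
l=0 r=9: |-15|>|10| out[9]=225, l++
l=1 r=9: |-9|<=|10| out[8]=100, r--
l=1 r=8: |-9|>|8| out[7]=81, l++
l=2 r=8: |-8|<=|8| out[6]=64, r--
l=2 r=7: |-8|>|6| out[5]=64, l++
l=3 r=7: |-7|>|6| out[4]=49, l++
l=4 r=7: |-6|<=|6| out[3]=36, r--
l=4 r=6: |-6|>|1| out[2]=36, l++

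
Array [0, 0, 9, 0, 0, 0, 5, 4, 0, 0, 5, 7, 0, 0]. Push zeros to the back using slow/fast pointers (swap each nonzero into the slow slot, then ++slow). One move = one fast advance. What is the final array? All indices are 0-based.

slow=0 fast=0: a[fast]=0, fast++
slow=0 fast=1: a[fast]=0, fast++
slow=0 fast=2: a[fast]=9≠0 swap→a[0]=9, slow++,fast++
slow=1 fast=3: a[fast]=0, fast++
slow=1 fast=4: a[fast]=0, fast++
slow=1 fast=5: a[fast]=0, fast++
slow=1 fast=6: a[fast]=5≠0 swap→a[1]=5, slow++,fast++
slow=2 fast=7: a[fast]=4≠0 swap→a[2]=4, slow++,fast++
slow=3 fast=8: a[fast]=0, fast++
slow=3 fast=9: a[fast]=0, fast++
slow=3 fast=10: a[fast]=5≠0 swap→a[3]=5, slow++,fast++
slow=4 fast=11: a[fast]=7≠0 swap→a[4]=7, slow++,fast++
slow=5 fast=12: a[fast]=0, fast++
slow=5 fast=13: a[fast]=0, fast++

[9, 5, 4, 5, 7, 0, 0, 0, 0, 0, 0, 0, 0, 0]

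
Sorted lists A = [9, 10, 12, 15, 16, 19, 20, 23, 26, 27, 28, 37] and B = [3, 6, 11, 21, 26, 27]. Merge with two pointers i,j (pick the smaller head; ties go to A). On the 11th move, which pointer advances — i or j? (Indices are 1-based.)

i=1 j=1: A[i]=9>B[j]=3 take 3, j++
i=1 j=2: A[i]=9>B[j]=6 take 6, j++
i=1 j=3: A[i]=9<=B[j]=11 take 9, i++
i=2 j=3: A[i]=10<=B[j]=11 take 10, i++
i=3 j=3: A[i]=12>B[j]=11 take 11, j++
i=3 j=4: A[i]=12<=B[j]=21 take 12, i++
i=4 j=4: A[i]=15<=B[j]=21 take 15, i++
i=5 j=4: A[i]=16<=B[j]=21 take 16, i++
i=6 j=4: A[i]=19<=B[j]=21 take 19, i++
i=7 j=4: A[i]=20<=B[j]=21 take 20, i++
i=8 j=4: A[i]=23>B[j]=21 take 21, j++

j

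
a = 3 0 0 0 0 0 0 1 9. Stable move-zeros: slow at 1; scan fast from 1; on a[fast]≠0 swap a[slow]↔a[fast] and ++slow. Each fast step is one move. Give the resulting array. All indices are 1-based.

[3, 1, 9, 0, 0, 0, 0, 0, 0]

slow=1 fast=1: a[fast]=3≠0 swap→a[1]=3, slow++,fast++
slow=2 fast=2: a[fast]=0, fast++
slow=2 fast=3: a[fast]=0, fast++
slow=2 fast=4: a[fast]=0, fast++
slow=2 fast=5: a[fast]=0, fast++
slow=2 fast=6: a[fast]=0, fast++
slow=2 fast=7: a[fast]=0, fast++
slow=2 fast=8: a[fast]=1≠0 swap→a[2]=1, slow++,fast++
slow=3 fast=9: a[fast]=9≠0 swap→a[3]=9, slow++,fast++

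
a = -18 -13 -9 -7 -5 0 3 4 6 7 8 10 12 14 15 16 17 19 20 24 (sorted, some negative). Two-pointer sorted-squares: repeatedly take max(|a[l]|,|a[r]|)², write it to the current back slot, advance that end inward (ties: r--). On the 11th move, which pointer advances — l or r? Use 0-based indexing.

l=0 r=19: |-18|<=|24| out[19]=576, r--
l=0 r=18: |-18|<=|20| out[18]=400, r--
l=0 r=17: |-18|<=|19| out[17]=361, r--
l=0 r=16: |-18|>|17| out[16]=324, l++
l=1 r=16: |-13|<=|17| out[15]=289, r--
l=1 r=15: |-13|<=|16| out[14]=256, r--
l=1 r=14: |-13|<=|15| out[13]=225, r--
l=1 r=13: |-13|<=|14| out[12]=196, r--
l=1 r=12: |-13|>|12| out[11]=169, l++
l=2 r=12: |-9|<=|12| out[10]=144, r--
l=2 r=11: |-9|<=|10| out[9]=100, r--

r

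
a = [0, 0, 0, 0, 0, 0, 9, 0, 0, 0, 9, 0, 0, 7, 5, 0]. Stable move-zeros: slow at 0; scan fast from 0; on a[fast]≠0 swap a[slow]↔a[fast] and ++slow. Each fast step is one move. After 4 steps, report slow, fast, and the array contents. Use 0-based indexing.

slow=0, fast=4, a=[0, 0, 0, 0, 0, 0, 9, 0, 0, 0, 9, 0, 0, 7, 5, 0]

(s=0,f=0) a[fast]=0 → fast++
(s=0,f=1) a[fast]=0 → fast++
(s=0,f=2) a[fast]=0 → fast++
(s=0,f=3) a[fast]=0 → fast++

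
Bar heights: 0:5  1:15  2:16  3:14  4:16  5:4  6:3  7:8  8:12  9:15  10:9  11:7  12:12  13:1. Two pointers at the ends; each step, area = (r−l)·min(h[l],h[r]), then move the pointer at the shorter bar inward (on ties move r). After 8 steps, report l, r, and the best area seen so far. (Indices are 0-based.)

[0,13] min(5,1)*13=13 best=13 * → r--
[0,12] min(5,12)*12=60 best=60 * → l++
[1,12] min(15,12)*11=132 best=132 * → r--
[1,11] min(15,7)*10=70 best=132 → r--
[1,10] min(15,9)*9=81 best=132 → r--
[1,9] min(15,15)*8=120 best=132 → r--
[1,8] min(15,12)*7=84 best=132 → r--
[1,7] min(15,8)*6=48 best=132 → r--

l=1, r=6, best area=132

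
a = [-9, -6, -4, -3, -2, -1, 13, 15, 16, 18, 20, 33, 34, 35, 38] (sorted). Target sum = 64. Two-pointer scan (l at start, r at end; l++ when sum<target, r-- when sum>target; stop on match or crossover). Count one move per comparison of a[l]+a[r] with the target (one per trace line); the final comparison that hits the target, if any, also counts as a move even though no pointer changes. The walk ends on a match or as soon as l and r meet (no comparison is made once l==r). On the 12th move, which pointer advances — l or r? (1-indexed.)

r

l=1 r=15: -9+38=29 <64, l++
l=2 r=15: -6+38=32 <64, l++
l=3 r=15: -4+38=34 <64, l++
l=4 r=15: -3+38=35 <64, l++
l=5 r=15: -2+38=36 <64, l++
l=6 r=15: -1+38=37 <64, l++
l=7 r=15: 13+38=51 <64, l++
l=8 r=15: 15+38=53 <64, l++
l=9 r=15: 16+38=54 <64, l++
l=10 r=15: 18+38=56 <64, l++
l=11 r=15: 20+38=58 <64, l++
l=12 r=15: 33+38=71 >64, r--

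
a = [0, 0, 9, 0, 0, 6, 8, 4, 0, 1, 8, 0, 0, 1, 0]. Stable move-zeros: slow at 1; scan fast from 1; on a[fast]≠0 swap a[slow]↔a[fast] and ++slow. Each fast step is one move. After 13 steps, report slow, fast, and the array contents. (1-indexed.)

slow=7, fast=14, a=[9, 6, 8, 4, 1, 8, 0, 0, 0, 0, 0, 0, 0, 1, 0]

(s=1,f=1) a[fast]=0 → fast++
(s=1,f=2) a[fast]=0 → fast++
(s=1,f=3) a[fast]=9≠0 swap→a[1]=9 → slow++,fast++
(s=2,f=4) a[fast]=0 → fast++
(s=2,f=5) a[fast]=0 → fast++
(s=2,f=6) a[fast]=6≠0 swap→a[2]=6 → slow++,fast++
(s=3,f=7) a[fast]=8≠0 swap→a[3]=8 → slow++,fast++
(s=4,f=8) a[fast]=4≠0 swap→a[4]=4 → slow++,fast++
(s=5,f=9) a[fast]=0 → fast++
(s=5,f=10) a[fast]=1≠0 swap→a[5]=1 → slow++,fast++
(s=6,f=11) a[fast]=8≠0 swap→a[6]=8 → slow++,fast++
(s=7,f=12) a[fast]=0 → fast++
(s=7,f=13) a[fast]=0 → fast++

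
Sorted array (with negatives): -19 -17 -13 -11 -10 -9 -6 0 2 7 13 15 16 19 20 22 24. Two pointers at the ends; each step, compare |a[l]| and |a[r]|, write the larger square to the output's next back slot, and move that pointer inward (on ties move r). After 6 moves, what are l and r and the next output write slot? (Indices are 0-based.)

l=2, r=12, next write slot=10

l=0 r=16: |-19|<=|24| out[16]=576, r--
l=0 r=15: |-19|<=|22| out[15]=484, r--
l=0 r=14: |-19|<=|20| out[14]=400, r--
l=0 r=13: |-19|<=|19| out[13]=361, r--
l=0 r=12: |-19|>|16| out[12]=361, l++
l=1 r=12: |-17|>|16| out[11]=289, l++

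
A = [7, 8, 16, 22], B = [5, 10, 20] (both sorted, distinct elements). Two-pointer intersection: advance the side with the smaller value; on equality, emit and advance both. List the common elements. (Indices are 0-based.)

intersection = []

[i=0,j=0] 7>5 → j++
[i=0,j=1] 7<10 → i++
[i=1,j=1] 8<10 → i++
[i=2,j=1] 16>10 → j++
[i=2,j=2] 16<20 → i++
[i=3,j=2] 22>20 → j++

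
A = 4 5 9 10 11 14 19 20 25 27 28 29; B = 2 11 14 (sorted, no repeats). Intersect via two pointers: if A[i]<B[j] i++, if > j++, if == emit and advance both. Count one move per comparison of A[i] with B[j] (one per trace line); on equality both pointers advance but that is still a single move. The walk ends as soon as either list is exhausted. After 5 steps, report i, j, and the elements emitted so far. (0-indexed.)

[i=0,j=0] 4>2 → j++
[i=0,j=1] 4<11 → i++
[i=1,j=1] 5<11 → i++
[i=2,j=1] 9<11 → i++
[i=3,j=1] 10<11 → i++

i=4, j=1, emitted=[]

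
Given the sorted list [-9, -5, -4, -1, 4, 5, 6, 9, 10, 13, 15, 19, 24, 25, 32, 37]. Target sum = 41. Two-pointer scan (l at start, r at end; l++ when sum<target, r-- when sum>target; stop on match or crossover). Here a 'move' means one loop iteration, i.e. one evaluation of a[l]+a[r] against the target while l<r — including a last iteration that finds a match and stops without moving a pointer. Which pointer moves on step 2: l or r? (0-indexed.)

l=0 r=15: -9+37=28 <41, l++
l=1 r=15: -5+37=32 <41, l++

l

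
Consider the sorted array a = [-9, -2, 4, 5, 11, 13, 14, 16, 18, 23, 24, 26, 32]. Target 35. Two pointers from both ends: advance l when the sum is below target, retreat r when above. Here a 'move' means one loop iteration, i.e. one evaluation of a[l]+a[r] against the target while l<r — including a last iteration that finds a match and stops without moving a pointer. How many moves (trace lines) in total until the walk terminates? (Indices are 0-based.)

[0,12] -9+32=23 <35 → l++
[1,12] -2+32=30 <35 → l++
[2,12] 4+32=36 >35 → r--
[2,11] 4+26=30 <35 → l++
[3,11] 5+26=31 <35 → l++
[4,11] 11+26=37 >35 → r--
[4,10] 11+24=35 → found

7 moves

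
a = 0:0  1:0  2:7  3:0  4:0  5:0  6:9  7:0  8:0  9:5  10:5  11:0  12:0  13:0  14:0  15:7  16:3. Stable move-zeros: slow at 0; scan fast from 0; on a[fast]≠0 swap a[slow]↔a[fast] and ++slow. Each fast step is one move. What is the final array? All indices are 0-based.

[7, 9, 5, 5, 7, 3, 0, 0, 0, 0, 0, 0, 0, 0, 0, 0, 0]

slow=0 fast=0: a[fast]=0, fast++
slow=0 fast=1: a[fast]=0, fast++
slow=0 fast=2: a[fast]=7≠0 swap→a[0]=7, slow++,fast++
slow=1 fast=3: a[fast]=0, fast++
slow=1 fast=4: a[fast]=0, fast++
slow=1 fast=5: a[fast]=0, fast++
slow=1 fast=6: a[fast]=9≠0 swap→a[1]=9, slow++,fast++
slow=2 fast=7: a[fast]=0, fast++
slow=2 fast=8: a[fast]=0, fast++
slow=2 fast=9: a[fast]=5≠0 swap→a[2]=5, slow++,fast++
slow=3 fast=10: a[fast]=5≠0 swap→a[3]=5, slow++,fast++
slow=4 fast=11: a[fast]=0, fast++
slow=4 fast=12: a[fast]=0, fast++
slow=4 fast=13: a[fast]=0, fast++
slow=4 fast=14: a[fast]=0, fast++
slow=4 fast=15: a[fast]=7≠0 swap→a[4]=7, slow++,fast++
slow=5 fast=16: a[fast]=3≠0 swap→a[5]=3, slow++,fast++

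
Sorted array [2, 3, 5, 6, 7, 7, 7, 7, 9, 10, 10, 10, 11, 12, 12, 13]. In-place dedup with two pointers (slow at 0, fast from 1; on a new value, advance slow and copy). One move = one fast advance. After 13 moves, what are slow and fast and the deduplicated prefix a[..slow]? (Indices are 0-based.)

slow=8, fast=14, prefix=[2, 3, 5, 6, 7, 9, 10, 11, 12]

(s=0,f=1) a[fast]=3≠a[slow]=2 write a[1]=3 → slow++,fast++
(s=1,f=2) a[fast]=5≠a[slow]=3 write a[2]=5 → slow++,fast++
(s=2,f=3) a[fast]=6≠a[slow]=5 write a[3]=6 → slow++,fast++
(s=3,f=4) a[fast]=7≠a[slow]=6 write a[4]=7 → slow++,fast++
(s=4,f=5) a[fast]=7=a[slow] dup → fast++
(s=4,f=6) a[fast]=7=a[slow] dup → fast++
(s=4,f=7) a[fast]=7=a[slow] dup → fast++
(s=4,f=8) a[fast]=9≠a[slow]=7 write a[5]=9 → slow++,fast++
(s=5,f=9) a[fast]=10≠a[slow]=9 write a[6]=10 → slow++,fast++
(s=6,f=10) a[fast]=10=a[slow] dup → fast++
(s=6,f=11) a[fast]=10=a[slow] dup → fast++
(s=6,f=12) a[fast]=11≠a[slow]=10 write a[7]=11 → slow++,fast++
(s=7,f=13) a[fast]=12≠a[slow]=11 write a[8]=12 → slow++,fast++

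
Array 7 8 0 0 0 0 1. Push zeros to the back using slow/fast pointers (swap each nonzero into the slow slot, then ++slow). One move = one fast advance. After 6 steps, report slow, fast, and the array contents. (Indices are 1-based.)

slow=3, fast=7, a=[7, 8, 0, 0, 0, 0, 1]

(s=1,f=1) a[fast]=7≠0 swap→a[1]=7 → slow++,fast++
(s=2,f=2) a[fast]=8≠0 swap→a[2]=8 → slow++,fast++
(s=3,f=3) a[fast]=0 → fast++
(s=3,f=4) a[fast]=0 → fast++
(s=3,f=5) a[fast]=0 → fast++
(s=3,f=6) a[fast]=0 → fast++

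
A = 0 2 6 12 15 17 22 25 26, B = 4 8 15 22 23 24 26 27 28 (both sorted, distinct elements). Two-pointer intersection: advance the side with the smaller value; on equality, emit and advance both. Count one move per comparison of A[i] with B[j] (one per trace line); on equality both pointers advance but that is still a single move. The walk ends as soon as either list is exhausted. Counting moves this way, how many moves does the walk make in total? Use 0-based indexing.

[i=0,j=0] 0<4 → i++
[i=1,j=0] 2<4 → i++
[i=2,j=0] 6>4 → j++
[i=2,j=1] 6<8 → i++
[i=3,j=1] 12>8 → j++
[i=3,j=2] 12<15 → i++
[i=4,j=2] 15==15 emit → i++,j++
[i=5,j=3] 17<22 → i++
[i=6,j=3] 22==22 emit → i++,j++
[i=7,j=4] 25>23 → j++
[i=7,j=5] 25>24 → j++
[i=7,j=6] 25<26 → i++
[i=8,j=6] 26==26 emit → i++,j++

13 moves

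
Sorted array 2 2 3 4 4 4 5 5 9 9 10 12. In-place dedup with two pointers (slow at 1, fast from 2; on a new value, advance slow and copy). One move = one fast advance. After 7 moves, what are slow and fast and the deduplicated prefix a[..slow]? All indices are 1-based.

slow=4, fast=9, prefix=[2, 3, 4, 5]

(s=1,f=2) a[fast]=2=a[slow] dup → fast++
(s=1,f=3) a[fast]=3≠a[slow]=2 write a[2]=3 → slow++,fast++
(s=2,f=4) a[fast]=4≠a[slow]=3 write a[3]=4 → slow++,fast++
(s=3,f=5) a[fast]=4=a[slow] dup → fast++
(s=3,f=6) a[fast]=4=a[slow] dup → fast++
(s=3,f=7) a[fast]=5≠a[slow]=4 write a[4]=5 → slow++,fast++
(s=4,f=8) a[fast]=5=a[slow] dup → fast++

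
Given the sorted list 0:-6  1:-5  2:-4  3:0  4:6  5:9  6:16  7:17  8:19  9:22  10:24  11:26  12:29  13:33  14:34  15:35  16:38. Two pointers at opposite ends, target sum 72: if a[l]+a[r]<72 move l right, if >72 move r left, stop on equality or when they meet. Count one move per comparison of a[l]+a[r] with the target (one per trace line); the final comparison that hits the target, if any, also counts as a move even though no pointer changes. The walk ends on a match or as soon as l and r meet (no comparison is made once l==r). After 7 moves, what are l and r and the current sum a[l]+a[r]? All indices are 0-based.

l=7, r=16, sum=55

l=0 r=16: -6+38=32 <72, l++
l=1 r=16: -5+38=33 <72, l++
l=2 r=16: -4+38=34 <72, l++
l=3 r=16: 0+38=38 <72, l++
l=4 r=16: 6+38=44 <72, l++
l=5 r=16: 9+38=47 <72, l++
l=6 r=16: 16+38=54 <72, l++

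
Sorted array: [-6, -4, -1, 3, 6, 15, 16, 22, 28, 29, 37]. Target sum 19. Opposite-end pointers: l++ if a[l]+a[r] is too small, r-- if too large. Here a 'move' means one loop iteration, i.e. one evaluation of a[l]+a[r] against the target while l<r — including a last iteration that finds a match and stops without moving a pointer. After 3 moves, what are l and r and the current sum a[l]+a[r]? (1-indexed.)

l=1, r=8, sum=16

l=1 r=11: -6+37=31 >19, r--
l=1 r=10: -6+29=23 >19, r--
l=1 r=9: -6+28=22 >19, r--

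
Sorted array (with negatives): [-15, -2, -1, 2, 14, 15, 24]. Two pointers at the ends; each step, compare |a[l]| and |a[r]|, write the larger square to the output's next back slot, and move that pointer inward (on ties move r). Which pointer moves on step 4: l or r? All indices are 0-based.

[0,6] |-15|<=|24| out[6]=576 → r--
[0,5] |-15|<=|15| out[5]=225 → r--
[0,4] |-15|>|14| out[4]=225 → l++
[1,4] |-2|<=|14| out[3]=196 → r--

r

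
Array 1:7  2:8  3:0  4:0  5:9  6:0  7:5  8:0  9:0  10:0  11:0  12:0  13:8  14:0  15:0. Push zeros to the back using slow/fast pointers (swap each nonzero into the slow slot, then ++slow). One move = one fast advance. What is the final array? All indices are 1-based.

[7, 8, 9, 5, 8, 0, 0, 0, 0, 0, 0, 0, 0, 0, 0]

slow=1 fast=1: a[fast]=7≠0 swap→a[1]=7, slow++,fast++
slow=2 fast=2: a[fast]=8≠0 swap→a[2]=8, slow++,fast++
slow=3 fast=3: a[fast]=0, fast++
slow=3 fast=4: a[fast]=0, fast++
slow=3 fast=5: a[fast]=9≠0 swap→a[3]=9, slow++,fast++
slow=4 fast=6: a[fast]=0, fast++
slow=4 fast=7: a[fast]=5≠0 swap→a[4]=5, slow++,fast++
slow=5 fast=8: a[fast]=0, fast++
slow=5 fast=9: a[fast]=0, fast++
slow=5 fast=10: a[fast]=0, fast++
slow=5 fast=11: a[fast]=0, fast++
slow=5 fast=12: a[fast]=0, fast++
slow=5 fast=13: a[fast]=8≠0 swap→a[5]=8, slow++,fast++
slow=6 fast=14: a[fast]=0, fast++
slow=6 fast=15: a[fast]=0, fast++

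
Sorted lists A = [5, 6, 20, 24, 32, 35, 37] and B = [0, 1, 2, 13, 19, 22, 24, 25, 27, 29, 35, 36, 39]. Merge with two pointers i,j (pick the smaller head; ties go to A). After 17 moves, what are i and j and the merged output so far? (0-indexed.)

i=6, j=11, merged so far=[0, 1, 2, 5, 6, 13, 19, 20, 22, 24, 24, 25, 27, 29, 32, 35, 35]

i=0 j=0: A[i]=5>B[j]=0 take 0, j++
i=0 j=1: A[i]=5>B[j]=1 take 1, j++
i=0 j=2: A[i]=5>B[j]=2 take 2, j++
i=0 j=3: A[i]=5<=B[j]=13 take 5, i++
i=1 j=3: A[i]=6<=B[j]=13 take 6, i++
i=2 j=3: A[i]=20>B[j]=13 take 13, j++
i=2 j=4: A[i]=20>B[j]=19 take 19, j++
i=2 j=5: A[i]=20<=B[j]=22 take 20, i++
i=3 j=5: A[i]=24>B[j]=22 take 22, j++
i=3 j=6: A[i]=24<=B[j]=24 take 24, i++
i=4 j=6: A[i]=32>B[j]=24 take 24, j++
i=4 j=7: A[i]=32>B[j]=25 take 25, j++
i=4 j=8: A[i]=32>B[j]=27 take 27, j++
i=4 j=9: A[i]=32>B[j]=29 take 29, j++
i=4 j=10: A[i]=32<=B[j]=35 take 32, i++
i=5 j=10: A[i]=35<=B[j]=35 take 35, i++
i=6 j=10: A[i]=37>B[j]=35 take 35, j++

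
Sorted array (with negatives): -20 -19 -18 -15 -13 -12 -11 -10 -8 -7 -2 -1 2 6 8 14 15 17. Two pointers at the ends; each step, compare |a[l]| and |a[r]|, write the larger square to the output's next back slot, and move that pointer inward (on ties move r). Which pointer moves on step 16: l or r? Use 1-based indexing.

l=1 r=18: |-20|>|17| out[18]=400, l++
l=2 r=18: |-19|>|17| out[17]=361, l++
l=3 r=18: |-18|>|17| out[16]=324, l++
l=4 r=18: |-15|<=|17| out[15]=289, r--
l=4 r=17: |-15|<=|15| out[14]=225, r--
l=4 r=16: |-15|>|14| out[13]=225, l++
l=5 r=16: |-13|<=|14| out[12]=196, r--
l=5 r=15: |-13|>|8| out[11]=169, l++
l=6 r=15: |-12|>|8| out[10]=144, l++
l=7 r=15: |-11|>|8| out[9]=121, l++
l=8 r=15: |-10|>|8| out[8]=100, l++
l=9 r=15: |-8|<=|8| out[7]=64, r--
l=9 r=14: |-8|>|6| out[6]=64, l++
l=10 r=14: |-7|>|6| out[5]=49, l++
l=11 r=14: |-2|<=|6| out[4]=36, r--
l=11 r=13: |-2|<=|2| out[3]=4, r--

r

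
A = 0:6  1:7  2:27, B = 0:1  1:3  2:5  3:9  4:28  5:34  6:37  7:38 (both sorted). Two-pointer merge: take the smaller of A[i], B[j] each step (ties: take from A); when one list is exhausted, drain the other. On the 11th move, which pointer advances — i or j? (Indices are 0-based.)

j

[i=0,j=0] A[i]=6>B[j]=1 take 1 → j++
[i=0,j=1] A[i]=6>B[j]=3 take 3 → j++
[i=0,j=2] A[i]=6>B[j]=5 take 5 → j++
[i=0,j=3] A[i]=6<=B[j]=9 take 6 → i++
[i=1,j=3] A[i]=7<=B[j]=9 take 7 → i++
[i=2,j=3] A[i]=27>B[j]=9 take 9 → j++
[i=2,j=4] A[i]=27<=B[j]=28 take 27 → i++
[i=3,j=4] A done, take B[j]=28 → j++
[i=3,j=5] A done, take B[j]=34 → j++
[i=3,j=6] A done, take B[j]=37 → j++
[i=3,j=7] A done, take B[j]=38 → j++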